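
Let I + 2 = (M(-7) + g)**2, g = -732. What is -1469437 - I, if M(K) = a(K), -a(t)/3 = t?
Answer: -1974956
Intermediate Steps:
a(t) = -3*t
M(K) = -3*K
I = 505519 (I = -2 + (-3*(-7) - 732)**2 = -2 + (21 - 732)**2 = -2 + (-711)**2 = -2 + 505521 = 505519)
-1469437 - I = -1469437 - 1*505519 = -1469437 - 505519 = -1974956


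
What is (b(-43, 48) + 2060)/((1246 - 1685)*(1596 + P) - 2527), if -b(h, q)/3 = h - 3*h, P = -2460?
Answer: 1802/376769 ≈ 0.0047828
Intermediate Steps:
b(h, q) = 6*h (b(h, q) = -3*(h - 3*h) = -(-6)*h = 6*h)
(b(-43, 48) + 2060)/((1246 - 1685)*(1596 + P) - 2527) = (6*(-43) + 2060)/((1246 - 1685)*(1596 - 2460) - 2527) = (-258 + 2060)/(-439*(-864) - 2527) = 1802/(379296 - 2527) = 1802/376769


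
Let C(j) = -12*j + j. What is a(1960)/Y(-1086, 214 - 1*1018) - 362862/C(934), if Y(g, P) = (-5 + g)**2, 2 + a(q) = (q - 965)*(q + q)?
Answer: 235990216637/6114473497 ≈ 38.595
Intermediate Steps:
a(q) = -2 + 2*q*(-965 + q) (a(q) = -2 + (q - 965)*(q + q) = -2 + (-965 + q)*(2*q) = -2 + 2*q*(-965 + q))
C(j) = -11*j
a(1960)/Y(-1086, 214 - 1*1018) - 362862/C(934) = (-2 - 1930*1960 + 2*1960**2)/((-5 - 1086)**2) - 362862/((-11*934)) = (-2 - 3782800 + 2*3841600)/((-1091)**2) - 362862/(-10274) = (-2 - 3782800 + 7683200)/1190281 - 362862*(-1/10274) = 3900398*(1/1190281) + 181431/5137 = 3900398/1190281 + 181431/5137 = 235990216637/6114473497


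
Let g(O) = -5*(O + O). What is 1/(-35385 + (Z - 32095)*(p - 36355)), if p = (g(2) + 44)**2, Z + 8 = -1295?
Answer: 1/1194911657 ≈ 8.3688e-10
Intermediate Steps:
Z = -1303 (Z = -8 - 1295 = -1303)
g(O) = -10*O
p = 576 (p = (-10*2 + 44)**2 = (-20 + 44)**2 = 24**2 = 576)
1/(-35385 + (Z - 32095)*(p - 36355)) = 1/(-35385 + (-1303 - 32095)*(576 - 36355)) = 1/(-35385 - 33398*(-35779)) = 1/(-35385 + 1194947042) = 1/1194911657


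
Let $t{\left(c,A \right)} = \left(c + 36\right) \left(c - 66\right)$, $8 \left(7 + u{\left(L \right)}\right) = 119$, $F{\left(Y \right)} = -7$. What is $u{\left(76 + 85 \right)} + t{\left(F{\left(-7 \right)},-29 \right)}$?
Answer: $- \frac{16873}{8} \approx -2109.1$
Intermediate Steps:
$u{\left(L \right)} = \frac{63}{8}$ ($u{\left(L \right)} = -7 + \frac{1}{8} \cdot 119 = -7 + \frac{119}{8} = \frac{63}{8}$)
$t{\left(c,A \right)} = \left(-66 + c\right) \left(36 + c\right)$ ($t{\left(c,A \right)} = \left(36 + c\right) \left(-66 + c\right) = \left(-66 + c\right) \left(36 + c\right)$)
$u{\left(76 + 85 \right)} + t{\left(F{\left(-7 \right)},-29 \right)} = \frac{63}{8} - \left(2166 - 49\right) = \frac{63}{8} + \left(-2376 + 49 + 210\right) = \frac{63}{8} - 2117 = - \frac{16873}{8}$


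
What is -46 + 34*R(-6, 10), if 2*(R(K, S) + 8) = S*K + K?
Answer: -1440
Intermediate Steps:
R(K, S) = -8 + K/2 + K*S/2 (R(K, S) = -8 + (S*K + K)/2 = -8 + (K*S + K)/2 = -8 + (K + K*S)/2 = -8 + (K/2 + K*S/2) = -8 + K/2 + K*S/2)
-46 + 34*R(-6, 10) = -46 + 34*(-8 + (½)*(-6) + (½)*(-6)*10) = -46 + 34*(-8 - 3 - 30) = -46 + 34*(-41) = -46 - 1394 = -1440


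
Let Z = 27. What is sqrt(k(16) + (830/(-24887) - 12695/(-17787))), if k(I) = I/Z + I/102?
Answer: sqrt(122911702673721699)/293193747 ≈ 1.1958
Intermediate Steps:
k(I) = 43*I/918 (k(I) = I/27 + I/102 = 43*I/918)
sqrt(k(16) + (830/(-24887) - 12695/(-17787))) = sqrt((43/918)*16 + (830/(-24887) - 12695/(-17787))) = sqrt(344/459 + (830*(-1/24887) - 12695*(-1/17787))) = sqrt(344/459 + (-830/24887 + 12695/17787)) = sqrt(344/459 + 301177255/442665069) = sqrt(96839047927/67727755557) = sqrt(122911702673721699)/293193747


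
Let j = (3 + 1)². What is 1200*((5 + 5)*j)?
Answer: 192000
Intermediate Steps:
j = 16 (j = 4² = 16)
1200*((5 + 5)*j) = 1200*((5 + 5)*16) = 1200*(10*16) = 1200*160 = 192000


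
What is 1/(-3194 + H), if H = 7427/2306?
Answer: -2306/7357937 ≈ -0.00031340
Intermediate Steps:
H = 7427/2306 (H = 7427*(1/2306) = 7427/2306 ≈ 3.2207)
1/(-3194 + H) = 1/(-3194 + 7427/2306) = 1/(-7357937/2306) = -2306/7357937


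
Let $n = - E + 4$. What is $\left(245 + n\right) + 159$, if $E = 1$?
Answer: $407$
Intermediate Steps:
$n = 3$ ($n = \left(-1\right) 1 + 4 = -1 + 4 = 3$)
$\left(245 + n\right) + 159 = \left(245 + 3\right) + 159 = 248 + 159 = 407$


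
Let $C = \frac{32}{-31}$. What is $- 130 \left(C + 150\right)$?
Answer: $- \frac{600340}{31} \approx -19366.0$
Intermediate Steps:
$C = - \frac{32}{31}$ ($C = 32 \left(- \frac{1}{31}\right) = - \frac{32}{31} \approx -1.0323$)
$- 130 \left(C + 150\right) = - 130 \left(- \frac{32}{31} + 150\right) = \left(-130\right) \frac{4618}{31} = - \frac{600340}{31}$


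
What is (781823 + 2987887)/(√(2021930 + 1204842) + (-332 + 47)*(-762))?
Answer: 204666980175/11789895532 - 1884855*√806693/11789895532 ≈ 17.216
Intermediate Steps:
(781823 + 2987887)/(√(2021930 + 1204842) + (-332 + 47)*(-762)) = 3769710/(√3226772 - 285*(-762)) = 3769710/(2*√806693 + 217170) = 3769710/(217170 + 2*√806693)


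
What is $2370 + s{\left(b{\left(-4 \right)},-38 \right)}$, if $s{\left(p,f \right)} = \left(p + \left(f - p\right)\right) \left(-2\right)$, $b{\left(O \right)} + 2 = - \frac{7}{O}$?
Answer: $2446$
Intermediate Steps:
$b{\left(O \right)} = -2 - \frac{7}{O}$
$s{\left(p,f \right)} = - 2 f$ ($s{\left(p,f \right)} = f \left(-2\right) = - 2 f$)
$2370 + s{\left(b{\left(-4 \right)},-38 \right)} = 2370 - -76 = 2370 + 76 = 2446$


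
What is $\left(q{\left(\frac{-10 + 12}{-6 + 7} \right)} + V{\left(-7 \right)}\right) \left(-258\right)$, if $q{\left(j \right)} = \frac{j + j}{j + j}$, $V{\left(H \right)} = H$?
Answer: $1548$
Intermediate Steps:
$q{\left(j \right)} = 1$ ($q{\left(j \right)} = \frac{2 j}{2 j} = 2 j \frac{1}{2 j} = 1$)
$\left(q{\left(\frac{-10 + 12}{-6 + 7} \right)} + V{\left(-7 \right)}\right) \left(-258\right) = \left(1 - 7\right) \left(-258\right) = \left(-6\right) \left(-258\right) = 1548$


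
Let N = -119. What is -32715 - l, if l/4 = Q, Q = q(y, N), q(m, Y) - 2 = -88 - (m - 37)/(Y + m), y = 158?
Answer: -1261985/39 ≈ -32359.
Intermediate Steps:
q(m, Y) = -86 - (-37 + m)/(Y + m) (q(m, Y) = 2 + (-88 - (m - 37)/(Y + m)) = 2 + (-88 - (-37 + m)/(Y + m)) = -86 - (-37 + m)/(Y + m))
Q = -3475/39 (Q = (37 - 87*158 - 86*(-119))/(-119 + 158) = (37 - 13746 + 10234)/39 = (1/39)*(-3475) = -3475/39 ≈ -89.103)
l = -13900/39 (l = 4*(-3475/39) = -13900/39 ≈ -356.41)
-32715 - l = -32715 - 1*(-13900/39) = -32715 + 13900/39 = -1261985/39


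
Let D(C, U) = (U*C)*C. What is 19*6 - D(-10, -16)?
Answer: 1714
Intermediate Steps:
D(C, U) = U*C² (D(C, U) = (C*U)*C = U*C²)
19*6 - D(-10, -16) = 19*6 - (-16)*(-10)² = 114 - (-16)*100 = 114 - 1*(-1600) = 114 + 1600 = 1714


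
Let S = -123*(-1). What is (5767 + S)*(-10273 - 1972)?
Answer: -72123050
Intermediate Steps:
S = 123
(5767 + S)*(-10273 - 1972) = (5767 + 123)*(-10273 - 1972) = 5890*(-12245) = -72123050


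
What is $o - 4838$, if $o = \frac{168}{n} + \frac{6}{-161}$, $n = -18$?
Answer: $- \frac{2341280}{483} \approx -4847.4$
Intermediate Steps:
$o = - \frac{4526}{483}$ ($o = \frac{168}{-18} + \frac{6}{-161} = 168 \left(- \frac{1}{18}\right) + 6 \left(- \frac{1}{161}\right) = - \frac{28}{3} - \frac{6}{161} = - \frac{4526}{483} \approx -9.3706$)
$o - 4838 = - \frac{4526}{483} - 4838 = - \frac{2341280}{483}$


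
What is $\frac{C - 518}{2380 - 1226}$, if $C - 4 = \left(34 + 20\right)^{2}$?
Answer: $\frac{1201}{577} \approx 2.0815$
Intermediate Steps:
$C = 2920$ ($C = 4 + \left(34 + 20\right)^{2} = 4 + 54^{2} = 4 + 2916 = 2920$)
$\frac{C - 518}{2380 - 1226} = \frac{2920 - 518}{2380 - 1226} = \frac{2920 - 518}{1154} = 2402 \cdot \frac{1}{1154} = \frac{1201}{577}$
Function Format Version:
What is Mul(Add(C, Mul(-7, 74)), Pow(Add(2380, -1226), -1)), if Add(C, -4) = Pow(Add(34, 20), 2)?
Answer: Rational(1201, 577) ≈ 2.0815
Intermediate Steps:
C = 2920 (C = Add(4, Pow(Add(34, 20), 2)) = Add(4, Pow(54, 2)) = Add(4, 2916) = 2920)
Mul(Add(C, Mul(-7, 74)), Pow(Add(2380, -1226), -1)) = Mul(Add(2920, Mul(-7, 74)), Pow(Add(2380, -1226), -1)) = Mul(Add(2920, -518), Pow(1154, -1)) = Mul(2402, Rational(1, 1154)) = Rational(1201, 577)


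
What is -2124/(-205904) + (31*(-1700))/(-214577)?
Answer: 2826725587/11045565652 ≈ 0.25592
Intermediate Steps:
-2124/(-205904) + (31*(-1700))/(-214577) = -2124*(-1/205904) - 52700*(-1/214577) = 531/51476 + 52700/214577 = 2826725587/11045565652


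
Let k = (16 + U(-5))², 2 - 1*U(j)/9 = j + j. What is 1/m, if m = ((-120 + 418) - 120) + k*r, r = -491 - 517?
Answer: -1/15498830 ≈ -6.4521e-8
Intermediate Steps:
U(j) = 18 - 18*j (U(j) = 18 - 9*(j + j) = 18 - 18*j)
k = 15376 (k = (16 + (18 - 18*(-5)))² = (16 + (18 + 90))² = (16 + 108)² = 124² = 15376)
r = -1008
m = -15498830 (m = ((-120 + 418) - 120) + 15376*(-1008) = (298 - 120) - 15499008 = 178 - 15499008 = -15498830)
1/m = 1/(-15498830) = -1/15498830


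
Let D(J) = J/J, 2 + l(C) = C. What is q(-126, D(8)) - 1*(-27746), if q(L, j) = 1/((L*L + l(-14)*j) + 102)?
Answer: 442881653/15962 ≈ 27746.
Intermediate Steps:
l(C) = -2 + C
D(J) = 1
q(L, j) = 1/(102 + L**2 - 16*j) (q(L, j) = 1/((L*L + (-2 - 14)*j) + 102) = 1/((L**2 - 16*j) + 102) = 1/(102 + L**2 - 16*j))
q(-126, D(8)) - 1*(-27746) = 1/(102 + (-126)**2 - 16*1) - 1*(-27746) = 1/(102 + 15876 - 16) + 27746 = 1/15962 + 27746 = 442881653/15962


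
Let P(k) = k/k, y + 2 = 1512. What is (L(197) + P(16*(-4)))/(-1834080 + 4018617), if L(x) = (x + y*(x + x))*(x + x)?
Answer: 234483979/2184537 ≈ 107.34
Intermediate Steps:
y = 1510 (y = -2 + 1512 = 1510)
P(k) = 1
L(x) = 6042*x² (L(x) = (x + 1510*(x + x))*(x + x) = (x + 1510*(2*x))*(2*x) = (x + 3020*x)*(2*x) = (3021*x)*(2*x) = 6042*x²)
(L(197) + P(16*(-4)))/(-1834080 + 4018617) = (6042*197² + 1)/(-1834080 + 4018617) = (6042*38809 + 1)/2184537 = (234483978 + 1)*(1/2184537) = 234483979*(1/2184537) = 234483979/2184537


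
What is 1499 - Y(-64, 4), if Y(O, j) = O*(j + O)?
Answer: -2341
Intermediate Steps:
Y(O, j) = O*(O + j)
1499 - Y(-64, 4) = 1499 - (-64)*(-64 + 4) = 1499 - (-64)*(-60) = 1499 - 1*3840 = 1499 - 3840 = -2341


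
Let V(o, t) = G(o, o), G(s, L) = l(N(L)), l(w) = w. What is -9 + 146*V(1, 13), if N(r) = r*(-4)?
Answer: -593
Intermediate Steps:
N(r) = -4*r
G(s, L) = -4*L
V(o, t) = -4*o
-9 + 146*V(1, 13) = -9 + 146*(-4*1) = -9 + 146*(-4) = -9 - 584 = -593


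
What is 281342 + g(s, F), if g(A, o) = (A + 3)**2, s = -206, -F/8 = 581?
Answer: 322551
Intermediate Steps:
F = -4648 (F = -8*581 = -4648)
g(A, o) = (3 + A)**2
281342 + g(s, F) = 281342 + (3 - 206)**2 = 281342 + (-203)**2 = 281342 + 41209 = 322551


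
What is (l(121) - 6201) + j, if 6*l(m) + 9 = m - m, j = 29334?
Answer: 46263/2 ≈ 23132.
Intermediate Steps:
l(m) = -3/2 (l(m) = -3/2 + (m - m)/6 = -3/2 + (⅙)*0 = -3/2 + 0 = -3/2)
(l(121) - 6201) + j = (-3/2 - 6201) + 29334 = -12405/2 + 29334 = 46263/2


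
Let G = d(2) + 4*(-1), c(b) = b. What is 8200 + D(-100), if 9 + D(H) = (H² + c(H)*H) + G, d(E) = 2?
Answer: 28189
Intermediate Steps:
G = -2 (G = 2 + 4*(-1) = 2 - 4 = -2)
D(H) = -11 + 2*H² (D(H) = -9 + ((H² + H*H) - 2) = -9 + ((H² + H²) - 2) = -9 + (2*H² - 2) = -9 + (-2 + 2*H²) = -11 + 2*H²)
8200 + D(-100) = 8200 + (-11 + 2*(-100)²) = 8200 + (-11 + 2*10000) = 8200 + (-11 + 20000) = 8200 + 19989 = 28189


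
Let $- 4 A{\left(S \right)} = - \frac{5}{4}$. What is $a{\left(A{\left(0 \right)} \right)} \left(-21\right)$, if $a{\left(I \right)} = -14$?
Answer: $294$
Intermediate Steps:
$A{\left(S \right)} = \frac{5}{16}$ ($A{\left(S \right)} = - \frac{\left(-5\right) \frac{1}{4}}{4} = \left(- \frac{1}{4}\right) \left(- \frac{5}{4}\right) = \frac{5}{16}$)
$a{\left(A{\left(0 \right)} \right)} \left(-21\right) = \left(-14\right) \left(-21\right) = 294$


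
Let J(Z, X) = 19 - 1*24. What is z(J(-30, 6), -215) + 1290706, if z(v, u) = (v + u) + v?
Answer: 1290481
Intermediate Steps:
J(Z, X) = -5 (J(Z, X) = 19 - 24 = -5)
z(v, u) = u + 2*v (z(v, u) = (u + v) + v = u + 2*v)
z(J(-30, 6), -215) + 1290706 = (-215 + 2*(-5)) + 1290706 = (-215 - 10) + 1290706 = -225 + 1290706 = 1290481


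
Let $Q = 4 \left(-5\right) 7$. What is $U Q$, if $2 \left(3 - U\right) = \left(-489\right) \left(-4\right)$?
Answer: $136500$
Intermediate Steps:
$Q = -140$ ($Q = \left(-20\right) 7 = -140$)
$U = -975$ ($U = 3 - \frac{\left(-489\right) \left(-4\right)}{2} = 3 - 978 = -975$)
$U Q = \left(-975\right) \left(-140\right) = 136500$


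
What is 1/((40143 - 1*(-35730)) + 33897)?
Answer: 1/109770 ≈ 9.1100e-6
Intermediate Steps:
1/((40143 - 1*(-35730)) + 33897) = 1/((40143 + 35730) + 33897) = 1/(75873 + 33897) = 1/109770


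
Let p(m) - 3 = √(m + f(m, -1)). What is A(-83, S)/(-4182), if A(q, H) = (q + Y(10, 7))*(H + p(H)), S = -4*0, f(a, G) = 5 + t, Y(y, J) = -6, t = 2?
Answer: 89/1394 + 89*√7/4182 ≈ 0.12015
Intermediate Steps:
f(a, G) = 7 (f(a, G) = 5 + 2 = 7)
p(m) = 3 + √(7 + m) (p(m) = 3 + √(m + 7) = 3 + √(7 + m))
S = 0
A(q, H) = (-6 + q)*(3 + H + √(7 + H)) (A(q, H) = (q - 6)*(H + (3 + √(7 + H))) = (-6 + q)*(3 + H + √(7 + H)))
A(-83, S)/(-4182) = (-18 - 6*0 - 6*√(7 + 0) + 0*(-83) - 83*(3 + √(7 + 0)))/(-4182) = (-18 + 0 - 6*√7 + 0 - 83*(3 + √7))*(-1/4182) = (-18 + 0 - 6*√7 + 0 + (-249 - 83*√7))*(-1/4182) = (-267 - 89*√7)*(-1/4182) = 89/1394 + 89*√7/4182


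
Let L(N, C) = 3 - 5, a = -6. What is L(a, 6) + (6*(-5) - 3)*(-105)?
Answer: 3463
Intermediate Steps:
L(N, C) = -2
L(a, 6) + (6*(-5) - 3)*(-105) = -2 + (6*(-5) - 3)*(-105) = -2 + (-30 - 3)*(-105) = -2 - 33*(-105) = -2 + 3465 = 3463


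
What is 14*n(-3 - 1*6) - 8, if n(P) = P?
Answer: -134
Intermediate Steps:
14*n(-3 - 1*6) - 8 = 14*(-3 - 1*6) - 8 = 14*(-3 - 6) - 8 = 14*(-9) - 8 = -126 - 8 = -134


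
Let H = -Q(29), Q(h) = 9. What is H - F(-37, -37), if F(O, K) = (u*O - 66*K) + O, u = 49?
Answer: -601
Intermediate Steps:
H = -9 (H = -1*9 = -9)
F(O, K) = -66*K + 50*O (F(O, K) = (49*O - 66*K) + O = (-66*K + 49*O) + O = -66*K + 50*O)
H - F(-37, -37) = -9 - (-66*(-37) + 50*(-37)) = -9 - (2442 - 1850) = -9 - 1*592 = -9 - 592 = -601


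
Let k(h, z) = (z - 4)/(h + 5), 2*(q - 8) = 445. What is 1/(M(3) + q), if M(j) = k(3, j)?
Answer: 8/1843 ≈ 0.0043407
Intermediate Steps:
q = 461/2 (q = 8 + (½)*445 = 8 + 445/2 = 461/2 ≈ 230.50)
k(h, z) = (-4 + z)/(5 + h)
M(j) = -½ + j/8 (M(j) = (-4 + j)/(5 + 3) = (-4 + j)/8 = -½ + j/8)
1/(M(3) + q) = 1/((-½ + (⅛)*3) + 461/2) = 1/((-½ + 3/8) + 461/2) = 1/(-⅛ + 461/2) = 1/(1843/8) = 8/1843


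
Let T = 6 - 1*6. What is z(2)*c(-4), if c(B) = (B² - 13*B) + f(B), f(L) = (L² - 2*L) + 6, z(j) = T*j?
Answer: 0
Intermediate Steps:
T = 0 (T = 6 - 6 = 0)
z(j) = 0 (z(j) = 0*j = 0)
f(L) = 6 + L² - 2*L
c(B) = 6 - 15*B + 2*B² (c(B) = (B² - 13*B) + (6 + B² - 2*B) = 6 - 15*B + 2*B²)
z(2)*c(-4) = 0*(6 - 15*(-4) + 2*(-4)²) = 0*(6 + 60 + 2*16) = 0*(6 + 60 + 32) = 0*98 = 0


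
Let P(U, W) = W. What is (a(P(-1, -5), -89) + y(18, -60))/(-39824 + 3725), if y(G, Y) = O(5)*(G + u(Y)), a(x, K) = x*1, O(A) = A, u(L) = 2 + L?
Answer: 205/36099 ≈ 0.0056788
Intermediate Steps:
a(x, K) = x
y(G, Y) = 10 + 5*G + 5*Y (y(G, Y) = 5*(G + (2 + Y)) = 5*(2 + G + Y) = 10 + 5*G + 5*Y)
(a(P(-1, -5), -89) + y(18, -60))/(-39824 + 3725) = (-5 + (10 + 5*18 + 5*(-60)))/(-39824 + 3725) = (-5 + (10 + 90 - 300))/(-36099) = (-5 - 200)*(-1/36099) = -205*(-1/36099) = 205/36099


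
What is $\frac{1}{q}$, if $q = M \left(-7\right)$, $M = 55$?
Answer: $- \frac{1}{385} \approx -0.0025974$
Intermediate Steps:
$q = -385$ ($q = 55 \left(-7\right) = -385$)
$\frac{1}{q} = \frac{1}{-385} = - \frac{1}{385}$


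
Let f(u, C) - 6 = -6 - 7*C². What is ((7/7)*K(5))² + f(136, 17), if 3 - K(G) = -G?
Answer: -1959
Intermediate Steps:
K(G) = 3 + G (K(G) = 3 - (-1)*G = 3 + G)
f(u, C) = -7*C² (f(u, C) = 6 + (-6 - 7*C²) = -7*C²)
((7/7)*K(5))² + f(136, 17) = ((7/7)*(3 + 5))² - 7*17² = ((7*(⅐))*8)² - 7*289 = (1*8)² - 2023 = 8² - 2023 = 64 - 2023 = -1959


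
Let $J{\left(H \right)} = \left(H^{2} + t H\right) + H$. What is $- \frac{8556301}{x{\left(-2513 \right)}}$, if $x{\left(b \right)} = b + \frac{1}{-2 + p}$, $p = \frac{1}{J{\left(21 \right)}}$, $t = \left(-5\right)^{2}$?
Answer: $\frac{99891017}{29344} \approx 3404.1$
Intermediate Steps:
$t = 25$
$J{\left(H \right)} = H^{2} + 26 H$ ($J{\left(H \right)} = \left(H^{2} + 25 H\right) + H = H^{2} + 26 H$)
$p = \frac{1}{987}$ ($p = \frac{1}{21 \left(26 + 21\right)} = \frac{1}{21 \cdot 47} = \frac{1}{987} \approx 0.0010132$)
$x{\left(b \right)} = - \frac{987}{1973} + b$ ($x{\left(b \right)} = b + \frac{1}{-2 + \frac{1}{987}} = b + \frac{1}{- \frac{1973}{987}} = b - \frac{987}{1973} = - \frac{987}{1973} + b$)
$- \frac{8556301}{x{\left(-2513 \right)}} = - \frac{8556301}{- \frac{987}{1973} - 2513} = - \frac{8556301}{- \frac{4959136}{1973}} = \left(-8556301\right) \left(- \frac{1973}{4959136}\right) = \frac{99891017}{29344}$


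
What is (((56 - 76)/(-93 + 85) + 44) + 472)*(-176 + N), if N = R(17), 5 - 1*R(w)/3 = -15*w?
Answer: 313174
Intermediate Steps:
R(w) = 15 + 45*w (R(w) = 15 - (-45)*w = 15 + 45*w)
N = 780 (N = 15 + 45*17 = 15 + 765 = 780)
(((56 - 76)/(-93 + 85) + 44) + 472)*(-176 + N) = (((56 - 76)/(-93 + 85) + 44) + 472)*(-176 + 780) = ((-20/(-8) + 44) + 472)*604 = ((-20*(-1/8) + 44) + 472)*604 = ((5/2 + 44) + 472)*604 = (93/2 + 472)*604 = (1037/2)*604 = 313174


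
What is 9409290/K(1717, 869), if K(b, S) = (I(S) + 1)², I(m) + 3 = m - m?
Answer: 4704645/2 ≈ 2.3523e+6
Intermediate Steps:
I(m) = -3 (I(m) = -3 + (m - m) = -3 + 0 = -3)
K(b, S) = 4 (K(b, S) = (-3 + 1)² = (-2)² = 4)
9409290/K(1717, 869) = 9409290/4 = 9409290*(¼) = 4704645/2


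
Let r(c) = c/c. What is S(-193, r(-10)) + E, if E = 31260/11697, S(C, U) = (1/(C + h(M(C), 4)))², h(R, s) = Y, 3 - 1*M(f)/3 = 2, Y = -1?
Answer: 392171019/146742764 ≈ 2.6725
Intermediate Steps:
M(f) = 3 (M(f) = 9 - 3*2 = 9 - 6 = 3)
h(R, s) = -1
r(c) = 1
S(C, U) = (-1 + C)⁻² (S(C, U) = (1/(C - 1))² = (1/(-1 + C))² = (-1 + C)⁻²)
E = 10420/3899 (E = 31260*(1/11697) = 10420/3899 ≈ 2.6725)
S(-193, r(-10)) + E = (-1 - 193)⁻² + 10420/3899 = (-194)⁻² + 10420/3899 = 1/37636 + 10420/3899 = 392171019/146742764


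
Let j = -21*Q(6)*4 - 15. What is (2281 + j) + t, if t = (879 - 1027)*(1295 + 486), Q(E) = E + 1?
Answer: -261910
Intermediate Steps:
Q(E) = 1 + E
t = -263588 (t = -148*1781 = -263588)
j = -603 (j = -21*(1 + 6)*4 - 15 = -147*4 - 15 = -21*28 - 15 = -588 - 15 = -603)
(2281 + j) + t = (2281 - 603) - 263588 = 1678 - 263588 = -261910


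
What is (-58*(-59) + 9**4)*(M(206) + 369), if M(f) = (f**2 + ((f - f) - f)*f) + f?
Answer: 5740225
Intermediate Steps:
M(f) = f (M(f) = (f**2 + (0 - f)*f) + f = (f**2 + (-f)*f) + f = (f**2 - f**2) + f = 0 + f = f)
(-58*(-59) + 9**4)*(M(206) + 369) = (-58*(-59) + 9**4)*(206 + 369) = (3422 + 6561)*575 = 9983*575 = 5740225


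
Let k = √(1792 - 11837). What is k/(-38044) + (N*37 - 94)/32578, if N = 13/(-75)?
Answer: -7531/2443350 - 7*I*√205/38044 ≈ -0.0030822 - 0.0026344*I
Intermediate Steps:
k = 7*I*√205 (k = √(-10045) = 7*I*√205 ≈ 100.22*I)
N = -13/75 (N = 13*(-1/75) = -13/75 ≈ -0.17333)
k/(-38044) + (N*37 - 94)/32578 = (7*I*√205)/(-38044) + (-13/75*37 - 94)/32578 = (7*I*√205)*(-1/38044) + (-481/75 - 94)*(1/32578) = -7*I*√205/38044 - 7531/75*1/32578 = -7*I*√205/38044 - 7531/2443350 = -7531/2443350 - 7*I*√205/38044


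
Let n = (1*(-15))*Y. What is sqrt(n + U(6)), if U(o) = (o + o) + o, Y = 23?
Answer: I*sqrt(327) ≈ 18.083*I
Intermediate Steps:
U(o) = 3*o (U(o) = 2*o + o = 3*o)
n = -345 (n = (1*(-15))*23 = -15*23 = -345)
sqrt(n + U(6)) = sqrt(-345 + 3*6) = sqrt(-345 + 18) = sqrt(-327) = I*sqrt(327)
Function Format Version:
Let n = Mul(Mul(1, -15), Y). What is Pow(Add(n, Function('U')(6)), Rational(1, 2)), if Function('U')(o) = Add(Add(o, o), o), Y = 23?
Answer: Mul(I, Pow(327, Rational(1, 2))) ≈ Mul(18.083, I)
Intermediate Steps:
Function('U')(o) = Mul(3, o) (Function('U')(o) = Add(Mul(2, o), o) = Mul(3, o))
n = -345 (n = Mul(Mul(1, -15), 23) = Mul(-15, 23) = -345)
Pow(Add(n, Function('U')(6)), Rational(1, 2)) = Pow(Add(-345, Mul(3, 6)), Rational(1, 2)) = Pow(Add(-345, 18), Rational(1, 2)) = Pow(-327, Rational(1, 2)) = Mul(I, Pow(327, Rational(1, 2)))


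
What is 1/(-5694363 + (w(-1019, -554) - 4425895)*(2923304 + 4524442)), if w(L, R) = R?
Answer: -1/32967073528317 ≈ -3.0333e-14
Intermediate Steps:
1/(-5694363 + (w(-1019, -554) - 4425895)*(2923304 + 4524442)) = 1/(-5694363 + (-554 - 4425895)*(2923304 + 4524442)) = 1/(-5694363 - 4426449*7447746) = 1/(-5694363 - 32967067833954) = 1/(-32967073528317) = -1/32967073528317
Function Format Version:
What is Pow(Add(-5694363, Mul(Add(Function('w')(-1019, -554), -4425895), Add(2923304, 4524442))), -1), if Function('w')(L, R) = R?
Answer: Rational(-1, 32967073528317) ≈ -3.0333e-14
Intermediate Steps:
Pow(Add(-5694363, Mul(Add(Function('w')(-1019, -554), -4425895), Add(2923304, 4524442))), -1) = Pow(Add(-5694363, Mul(Add(-554, -4425895), Add(2923304, 4524442))), -1) = Pow(Add(-5694363, Mul(-4426449, 7447746)), -1) = Pow(Add(-5694363, -32967067833954), -1) = Pow(-32967073528317, -1) = Rational(-1, 32967073528317)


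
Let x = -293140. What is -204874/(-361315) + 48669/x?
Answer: 1698876985/4236635164 ≈ 0.40100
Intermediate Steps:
-204874/(-361315) + 48669/x = -204874/(-361315) + 48669/(-293140) = -204874*(-1/361315) + 48669*(-1/293140) = 204874/361315 - 48669/293140 = 1698876985/4236635164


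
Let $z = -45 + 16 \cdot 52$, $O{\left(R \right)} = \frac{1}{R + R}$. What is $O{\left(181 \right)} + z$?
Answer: $\frac{284895}{362} \approx 787.0$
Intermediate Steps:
$O{\left(R \right)} = \frac{1}{2 R}$
$z = 787$ ($z = -45 + 832 = 787$)
$O{\left(181 \right)} + z = \frac{1}{2 \cdot 181} + 787 = \frac{1}{2} \cdot \frac{1}{181} + 787 = \frac{1}{362} + 787 = \frac{284895}{362}$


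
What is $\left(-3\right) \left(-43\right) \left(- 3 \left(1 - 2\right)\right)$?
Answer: $387$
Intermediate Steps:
$\left(-3\right) \left(-43\right) \left(- 3 \left(1 - 2\right)\right) = 129 \left(\left(-3\right) \left(-1\right)\right) = 129 \cdot 3 = 387$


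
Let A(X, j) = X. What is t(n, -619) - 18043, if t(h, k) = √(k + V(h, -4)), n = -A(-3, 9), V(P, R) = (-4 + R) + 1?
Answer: -18043 + I*√626 ≈ -18043.0 + 25.02*I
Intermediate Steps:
V(P, R) = -3 + R
n = 3 (n = -1*(-3) = 3)
t(h, k) = √(-7 + k) (t(h, k) = √(k + (-3 - 4)) = √(k - 7) = √(-7 + k))
t(n, -619) - 18043 = √(-7 - 619) - 18043 = √(-626) - 18043 = I*√626 - 18043 = -18043 + I*√626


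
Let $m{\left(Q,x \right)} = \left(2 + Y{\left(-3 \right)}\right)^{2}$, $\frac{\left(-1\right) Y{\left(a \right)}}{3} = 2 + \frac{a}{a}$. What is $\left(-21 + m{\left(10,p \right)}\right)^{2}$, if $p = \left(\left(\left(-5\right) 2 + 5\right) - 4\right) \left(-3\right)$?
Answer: $784$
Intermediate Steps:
$Y{\left(a \right)} = -9$ ($Y{\left(a \right)} = - 3 \left(2 + \frac{a}{a}\right) = - 3 \left(2 + 1\right) = \left(-3\right) 3 = -9$)
$p = 27$ ($p = \left(\left(-10 + 5\right) - 4\right) \left(-3\right) = \left(-5 - 4\right) \left(-3\right) = \left(-9\right) \left(-3\right) = 27$)
$m{\left(Q,x \right)} = 49$ ($m{\left(Q,x \right)} = \left(2 - 9\right)^{2} = \left(-7\right)^{2} = 49$)
$\left(-21 + m{\left(10,p \right)}\right)^{2} = \left(-21 + 49\right)^{2} = 28^{2} = 784$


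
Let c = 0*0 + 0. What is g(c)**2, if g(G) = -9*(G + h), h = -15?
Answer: 18225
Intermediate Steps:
c = 0 (c = 0 + 0 = 0)
g(G) = 135 - 9*G (g(G) = -9*(G - 15) = -9*(-15 + G) = 135 - 9*G)
g(c)**2 = (135 - 9*0)**2 = (135 + 0)**2 = 135**2 = 18225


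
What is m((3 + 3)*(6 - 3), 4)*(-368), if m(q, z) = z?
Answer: -1472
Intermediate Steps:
m((3 + 3)*(6 - 3), 4)*(-368) = 4*(-368) = -1472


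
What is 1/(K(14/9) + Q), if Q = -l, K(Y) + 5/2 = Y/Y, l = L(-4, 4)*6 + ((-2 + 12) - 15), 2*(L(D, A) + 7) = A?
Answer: 2/67 ≈ 0.029851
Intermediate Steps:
L(D, A) = -7 + A/2
l = -35 (l = (-7 + (½)*4)*6 + ((-2 + 12) - 15) = (-7 + 2)*6 + (10 - 15) = -5*6 - 5 = -30 - 5 = -35)
K(Y) = -3/2 (K(Y) = -5/2 + Y/Y = -5/2 + 1 = -3/2)
Q = 35 (Q = -1*(-35) = 35)
1/(K(14/9) + Q) = 1/(-3/2 + 35) = 1/(67/2) = 2/67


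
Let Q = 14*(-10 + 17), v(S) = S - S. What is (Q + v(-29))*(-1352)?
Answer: -132496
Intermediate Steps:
v(S) = 0
Q = 98 (Q = 14*7 = 98)
(Q + v(-29))*(-1352) = (98 + 0)*(-1352) = 98*(-1352) = -132496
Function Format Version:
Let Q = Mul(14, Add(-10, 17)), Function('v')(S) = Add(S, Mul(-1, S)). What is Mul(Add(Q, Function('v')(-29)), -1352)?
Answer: -132496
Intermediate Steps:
Function('v')(S) = 0
Q = 98 (Q = Mul(14, 7) = 98)
Mul(Add(Q, Function('v')(-29)), -1352) = Mul(Add(98, 0), -1352) = Mul(98, -1352) = -132496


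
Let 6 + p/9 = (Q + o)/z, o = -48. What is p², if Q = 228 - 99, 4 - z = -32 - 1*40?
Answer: 11390625/5776 ≈ 1972.1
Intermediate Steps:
z = 76 (z = 4 - (-32 - 1*40) = 4 - (-32 - 40) = 4 - 1*(-72) = 4 + 72 = 76)
Q = 129
p = -3375/76 (p = -54 + 9*((129 - 48)/76) = -54 + 9*(81*(1/76)) = -54 + 9*(81/76) = -54 + 729/76 = -3375/76 ≈ -44.408)
p² = (-3375/76)² = 11390625/5776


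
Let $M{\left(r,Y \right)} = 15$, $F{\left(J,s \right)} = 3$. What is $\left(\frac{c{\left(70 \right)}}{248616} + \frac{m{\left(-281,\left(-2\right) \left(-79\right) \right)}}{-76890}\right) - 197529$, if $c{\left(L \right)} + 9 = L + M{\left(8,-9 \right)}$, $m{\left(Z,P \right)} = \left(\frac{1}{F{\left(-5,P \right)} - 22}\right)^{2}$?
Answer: $- \frac{28398523755791732}{143768883555} \approx -1.9753 \cdot 10^{5}$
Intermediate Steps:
$m{\left(Z,P \right)} = \frac{1}{361}$ ($m{\left(Z,P \right)} = \left(\frac{1}{3 - 22}\right)^{2} = \left(\frac{1}{-19}\right)^{2} = \left(- \frac{1}{19}\right)^{2} = \frac{1}{361}$)
$c{\left(L \right)} = 6 + L$ ($c{\left(L \right)} = -9 + \left(L + 15\right) = -9 + \left(15 + L\right) = 6 + L$)
$\left(\frac{c{\left(70 \right)}}{248616} + \frac{m{\left(-281,\left(-2\right) \left(-79\right) \right)}}{-76890}\right) - 197529 = \left(\frac{6 + 70}{248616} + \frac{1}{361 \left(-76890\right)}\right) - 197529 = \left(76 \cdot \frac{1}{248616} + \frac{1}{361} \left(- \frac{1}{76890}\right)\right) - 197529 = \left(\frac{19}{62154} - \frac{1}{27757290}\right) - 197529 = \frac{43943863}{143768883555} - 197529 = - \frac{28398523755791732}{143768883555}$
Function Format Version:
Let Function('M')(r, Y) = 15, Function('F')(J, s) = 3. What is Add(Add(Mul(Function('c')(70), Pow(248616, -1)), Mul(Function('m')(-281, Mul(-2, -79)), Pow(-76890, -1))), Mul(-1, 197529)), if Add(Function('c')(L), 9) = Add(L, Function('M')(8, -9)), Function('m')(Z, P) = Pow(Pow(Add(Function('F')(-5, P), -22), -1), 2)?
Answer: Rational(-28398523755791732, 143768883555) ≈ -1.9753e+5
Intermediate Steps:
Function('m')(Z, P) = Rational(1, 361) (Function('m')(Z, P) = Pow(Pow(Add(3, -22), -1), 2) = Pow(Pow(-19, -1), 2) = Pow(Rational(-1, 19), 2) = Rational(1, 361))
Function('c')(L) = Add(6, L) (Function('c')(L) = Add(-9, Add(L, 15)) = Add(-9, Add(15, L)) = Add(6, L))
Add(Add(Mul(Function('c')(70), Pow(248616, -1)), Mul(Function('m')(-281, Mul(-2, -79)), Pow(-76890, -1))), Mul(-1, 197529)) = Add(Add(Mul(Add(6, 70), Pow(248616, -1)), Mul(Rational(1, 361), Pow(-76890, -1))), Mul(-1, 197529)) = Add(Add(Mul(76, Rational(1, 248616)), Mul(Rational(1, 361), Rational(-1, 76890))), -197529) = Add(Add(Rational(19, 62154), Rational(-1, 27757290)), -197529) = Add(Rational(43943863, 143768883555), -197529) = Rational(-28398523755791732, 143768883555)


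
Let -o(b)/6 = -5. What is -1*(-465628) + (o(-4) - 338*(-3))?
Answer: 466672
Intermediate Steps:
o(b) = 30 (o(b) = -6*(-5) = 30)
-1*(-465628) + (o(-4) - 338*(-3)) = -1*(-465628) + (30 - 338*(-3)) = 465628 + (30 + 1014) = 465628 + 1044 = 466672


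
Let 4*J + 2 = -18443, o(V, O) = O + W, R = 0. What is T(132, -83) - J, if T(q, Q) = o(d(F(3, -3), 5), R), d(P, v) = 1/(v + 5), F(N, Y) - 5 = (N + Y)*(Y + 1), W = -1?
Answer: 18441/4 ≈ 4610.3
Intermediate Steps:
F(N, Y) = 5 + (1 + Y)*(N + Y) (F(N, Y) = 5 + (N + Y)*(Y + 1) = 5 + (N + Y)*(1 + Y) = 5 + (1 + Y)*(N + Y))
d(P, v) = 1/(5 + v)
o(V, O) = -1 + O (o(V, O) = O - 1 = -1 + O)
T(q, Q) = -1 (T(q, Q) = -1 + 0 = -1)
J = -18445/4 (J = -½ + (¼)*(-18443) = -½ - 18443/4 = -18445/4 ≈ -4611.3)
T(132, -83) - J = -1 - 1*(-18445/4) = -1 + 18445/4 = 18441/4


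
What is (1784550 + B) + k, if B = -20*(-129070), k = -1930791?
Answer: 2435159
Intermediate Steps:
B = 2581400
(1784550 + B) + k = (1784550 + 2581400) - 1930791 = 4365950 - 1930791 = 2435159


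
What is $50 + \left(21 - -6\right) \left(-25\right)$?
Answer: $-625$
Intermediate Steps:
$50 + \left(21 - -6\right) \left(-25\right) = 50 + \left(21 + 6\right) \left(-25\right) = 50 + 27 \left(-25\right) = 50 - 675 = -625$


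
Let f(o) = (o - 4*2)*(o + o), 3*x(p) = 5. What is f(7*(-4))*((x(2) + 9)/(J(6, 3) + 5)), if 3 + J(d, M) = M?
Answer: 21504/5 ≈ 4300.8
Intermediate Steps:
J(d, M) = -3 + M
x(p) = 5/3 (x(p) = (⅓)*5 = 5/3)
f(o) = 2*o*(-8 + o) (f(o) = (o - 8)*(2*o) = (-8 + o)*(2*o) = 2*o*(-8 + o))
f(7*(-4))*((x(2) + 9)/(J(6, 3) + 5)) = (2*(7*(-4))*(-8 + 7*(-4)))*((5/3 + 9)/((-3 + 3) + 5)) = (2*(-28)*(-8 - 28))*(32/(3*(0 + 5))) = (2*(-28)*(-36))*((32/3)/5) = 2016*((32/3)*(⅕)) = 2016*(32/15) = 21504/5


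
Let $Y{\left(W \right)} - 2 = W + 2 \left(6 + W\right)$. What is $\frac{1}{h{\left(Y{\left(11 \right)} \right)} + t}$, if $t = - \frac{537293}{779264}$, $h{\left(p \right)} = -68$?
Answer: $- \frac{779264}{53527245} \approx -0.014558$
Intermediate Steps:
$Y{\left(W \right)} = 14 + 3 W$ ($Y{\left(W \right)} = 2 + \left(W + 2 \left(6 + W\right)\right) = 2 + \left(W + \left(12 + 2 W\right)\right) = 2 + \left(12 + 3 W\right) = 14 + 3 W$)
$t = - \frac{537293}{779264}$ ($t = \left(-537293\right) \frac{1}{779264} = - \frac{537293}{779264} \approx -0.68949$)
$\frac{1}{h{\left(Y{\left(11 \right)} \right)} + t} = \frac{1}{-68 - \frac{537293}{779264}} = \frac{1}{- \frac{53527245}{779264}} = - \frac{779264}{53527245}$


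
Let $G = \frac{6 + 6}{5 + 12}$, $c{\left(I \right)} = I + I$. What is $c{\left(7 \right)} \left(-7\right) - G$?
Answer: $- \frac{1678}{17} \approx -98.706$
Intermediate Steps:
$c{\left(I \right)} = 2 I$
$G = \frac{12}{17}$ ($G = \frac{1}{17} \cdot 12 = \frac{12}{17} \approx 0.70588$)
$c{\left(7 \right)} \left(-7\right) - G = 2 \cdot 7 \left(-7\right) - \frac{12}{17} = 14 \left(-7\right) - \frac{12}{17} = -98 - \frac{12}{17} = - \frac{1678}{17}$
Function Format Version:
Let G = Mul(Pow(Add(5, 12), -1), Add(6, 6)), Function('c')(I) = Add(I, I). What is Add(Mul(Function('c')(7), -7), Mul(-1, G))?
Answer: Rational(-1678, 17) ≈ -98.706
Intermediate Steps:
Function('c')(I) = Mul(2, I)
G = Rational(12, 17) (G = Mul(Pow(17, -1), 12) = Mul(Rational(1, 17), 12) = Rational(12, 17) ≈ 0.70588)
Add(Mul(Function('c')(7), -7), Mul(-1, G)) = Add(Mul(Mul(2, 7), -7), Mul(-1, Rational(12, 17))) = Add(Mul(14, -7), Rational(-12, 17)) = Add(-98, Rational(-12, 17)) = Rational(-1678, 17)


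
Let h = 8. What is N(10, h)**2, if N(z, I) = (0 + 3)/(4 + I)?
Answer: 1/16 ≈ 0.062500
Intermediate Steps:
N(z, I) = 3/(4 + I)
N(10, h)**2 = (3/(4 + 8))**2 = (3/12)**2 = (3*(1/12))**2 = (1/4)**2 = 1/16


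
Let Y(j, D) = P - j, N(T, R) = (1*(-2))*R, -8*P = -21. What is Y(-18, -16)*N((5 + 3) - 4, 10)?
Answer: -825/2 ≈ -412.50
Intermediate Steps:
P = 21/8 (P = -⅛*(-21) = 21/8 ≈ 2.6250)
N(T, R) = -2*R
Y(j, D) = 21/8 - j
Y(-18, -16)*N((5 + 3) - 4, 10) = (21/8 - 1*(-18))*(-2*10) = (21/8 + 18)*(-20) = (165/8)*(-20) = -825/2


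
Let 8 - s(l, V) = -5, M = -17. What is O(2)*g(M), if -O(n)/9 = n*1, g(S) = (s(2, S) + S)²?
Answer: -288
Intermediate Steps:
s(l, V) = 13 (s(l, V) = 8 - 1*(-5) = 8 + 5 = 13)
g(S) = (13 + S)²
O(n) = -9*n
O(2)*g(M) = (-9*2)*(13 - 17)² = -18*(-4)² = -18*16 = -288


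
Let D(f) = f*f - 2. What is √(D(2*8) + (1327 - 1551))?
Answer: √30 ≈ 5.4772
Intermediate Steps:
D(f) = -2 + f² (D(f) = f² - 2 = -2 + f²)
√(D(2*8) + (1327 - 1551)) = √((-2 + (2*8)²) + (1327 - 1551)) = √((-2 + 16²) - 224) = √((-2 + 256) - 224) = √(254 - 224) = √30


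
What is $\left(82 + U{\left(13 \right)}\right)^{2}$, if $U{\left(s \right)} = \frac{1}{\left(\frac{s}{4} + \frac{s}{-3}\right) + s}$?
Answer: $\frac{137780644}{20449} \approx 6737.8$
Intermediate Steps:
$U{\left(s \right)} = \frac{12}{11 s}$ ($U{\left(s \right)} = \frac{1}{\left(s \frac{1}{4} + s \left(- \frac{1}{3}\right)\right) + s} = \frac{1}{\left(\frac{s}{4} - \frac{s}{3}\right) + s} = \frac{1}{- \frac{s}{12} + s} = \frac{1}{\frac{11}{12} s} = \frac{12}{11 s}$)
$\left(82 + U{\left(13 \right)}\right)^{2} = \left(82 + \frac{12}{11 \cdot 13}\right)^{2} = \left(82 + \frac{12}{11} \cdot \frac{1}{13}\right)^{2} = \left(82 + \frac{12}{143}\right)^{2} = \left(\frac{11738}{143}\right)^{2} = \frac{137780644}{20449}$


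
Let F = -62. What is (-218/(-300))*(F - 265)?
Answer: -11881/50 ≈ -237.62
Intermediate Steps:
(-218/(-300))*(F - 265) = (-218/(-300))*(-62 - 265) = -218*(-1/300)*(-327) = (109/150)*(-327) = -11881/50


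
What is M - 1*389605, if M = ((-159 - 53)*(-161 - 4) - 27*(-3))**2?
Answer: 1228884116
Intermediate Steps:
M = 1229273721 (M = (-212*(-165) + 81)**2 = (34980 + 81)**2 = 35061**2 = 1229273721)
M - 1*389605 = 1229273721 - 1*389605 = 1229273721 - 389605 = 1228884116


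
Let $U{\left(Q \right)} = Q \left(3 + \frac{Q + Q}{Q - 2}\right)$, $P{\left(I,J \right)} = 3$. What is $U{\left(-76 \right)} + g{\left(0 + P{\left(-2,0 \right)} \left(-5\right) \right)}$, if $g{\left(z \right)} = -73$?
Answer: $- \frac{17515}{39} \approx -449.1$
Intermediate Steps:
$U{\left(Q \right)} = Q \left(3 + \frac{2 Q}{-2 + Q}\right)$
$U{\left(-76 \right)} + g{\left(0 + P{\left(-2,0 \right)} \left(-5\right) \right)} = - \frac{76 \left(-6 + 5 \left(-76\right)\right)}{-2 - 76} - 73 = - \frac{76 \left(-6 - 380\right)}{-78} - 73 = \left(-76\right) \left(- \frac{1}{78}\right) \left(-386\right) - 73 = - \frac{14668}{39} - 73 = - \frac{17515}{39}$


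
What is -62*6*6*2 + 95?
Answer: -4369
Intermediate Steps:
-62*6*6*2 + 95 = -2232*2 + 95 = -62*72 + 95 = -4464 + 95 = -4369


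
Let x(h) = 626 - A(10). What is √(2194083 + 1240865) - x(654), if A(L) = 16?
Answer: -610 + 22*√7097 ≈ 1243.4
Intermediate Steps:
x(h) = 610 (x(h) = 626 - 1*16 = 626 - 16 = 610)
√(2194083 + 1240865) - x(654) = √(2194083 + 1240865) - 1*610 = √3434948 - 610 = 22*√7097 - 610 = -610 + 22*√7097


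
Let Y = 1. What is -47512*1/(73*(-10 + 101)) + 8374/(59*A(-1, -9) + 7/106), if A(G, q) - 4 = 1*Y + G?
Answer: 4707726316/166227789 ≈ 28.321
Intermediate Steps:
A(G, q) = 5 + G (A(G, q) = 4 + (1*1 + G) = 4 + (1 + G) = 5 + G)
-47512*1/(73*(-10 + 101)) + 8374/(59*A(-1, -9) + 7/106) = -47512*1/(73*(-10 + 101)) + 8374/(59*(5 - 1) + 7/106) = -47512/(73*91) + 8374/(59*4 + 7*(1/106)) = -47512/6643 + 8374/(236 + 7/106) = -47512*1/6643 + 8374/(25023/106) = -47512/6643 + 8374*(106/25023) = -47512/6643 + 887644/25023 = 4707726316/166227789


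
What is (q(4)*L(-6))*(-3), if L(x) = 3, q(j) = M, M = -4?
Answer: 36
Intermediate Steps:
q(j) = -4
(q(4)*L(-6))*(-3) = -4*3*(-3) = -12*(-3) = 36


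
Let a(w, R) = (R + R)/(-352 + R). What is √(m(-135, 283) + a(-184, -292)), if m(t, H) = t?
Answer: I*√3475829/161 ≈ 11.58*I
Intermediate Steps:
a(w, R) = 2*R/(-352 + R) (a(w, R) = (2*R)/(-352 + R) = 2*R/(-352 + R))
√(m(-135, 283) + a(-184, -292)) = √(-135 + 2*(-292)/(-352 - 292)) = √(-135 + 2*(-292)/(-644)) = √(-135 + 2*(-292)*(-1/644)) = √(-135 + 146/161) = √(-21589/161) = I*√3475829/161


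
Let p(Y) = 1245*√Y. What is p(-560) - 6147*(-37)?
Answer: 227439 + 4980*I*√35 ≈ 2.2744e+5 + 29462.0*I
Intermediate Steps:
p(-560) - 6147*(-37) = 1245*√(-560) - 6147*(-37) = 1245*(4*I*√35) + 227439 = 4980*I*√35 + 227439 = 227439 + 4980*I*√35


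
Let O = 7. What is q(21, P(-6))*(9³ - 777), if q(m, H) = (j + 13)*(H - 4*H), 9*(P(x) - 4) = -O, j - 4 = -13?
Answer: 1856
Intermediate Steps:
j = -9 (j = 4 - 13 = -9)
P(x) = 29/9 (P(x) = 4 + (-1*7)/9 = 4 + (⅑)*(-7) = 4 - 7/9 = 29/9)
q(m, H) = -12*H (q(m, H) = (-9 + 13)*(H - 4*H) = 4*(-3*H) = -12*H)
q(21, P(-6))*(9³ - 777) = (-12*29/9)*(9³ - 777) = -116*(729 - 777)/3 = -116/3*(-48) = 1856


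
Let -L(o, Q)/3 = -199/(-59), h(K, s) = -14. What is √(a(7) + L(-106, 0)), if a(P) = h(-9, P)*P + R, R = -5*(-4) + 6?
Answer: I*√285855/59 ≈ 9.0619*I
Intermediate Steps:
R = 26 (R = 20 + 6 = 26)
L(o, Q) = -597/59 (L(o, Q) = -(-597)/(-59) = -(-597)*(-1)/59 = -3*199/59 = -597/59)
a(P) = 26 - 14*P (a(P) = -14*P + 26 = 26 - 14*P)
√(a(7) + L(-106, 0)) = √((26 - 14*7) - 597/59) = √((26 - 98) - 597/59) = √(-72 - 597/59) = √(-4845/59) = I*√285855/59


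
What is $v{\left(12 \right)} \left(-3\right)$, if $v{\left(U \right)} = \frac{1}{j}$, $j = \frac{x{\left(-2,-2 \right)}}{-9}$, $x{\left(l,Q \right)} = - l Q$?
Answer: $- \frac{27}{4} \approx -6.75$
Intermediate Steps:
$x{\left(l,Q \right)} = - Q l$
$j = \frac{4}{9}$ ($j = \frac{\left(-1\right) \left(-2\right) \left(-2\right)}{-9} = \left(-4\right) \left(- \frac{1}{9}\right) = \frac{4}{9} \approx 0.44444$)
$v{\left(U \right)} = \frac{9}{4}$ ($v{\left(U \right)} = \frac{1}{\frac{4}{9}} = \frac{9}{4}$)
$v{\left(12 \right)} \left(-3\right) = \frac{9}{4} \left(-3\right) = - \frac{27}{4}$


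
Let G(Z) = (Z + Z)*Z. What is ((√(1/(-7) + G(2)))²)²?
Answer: 3025/49 ≈ 61.735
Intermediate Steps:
G(Z) = 2*Z² (G(Z) = (2*Z)*Z = 2*Z²)
((√(1/(-7) + G(2)))²)² = ((√(1/(-7) + 2*2²))²)² = ((√(-⅐ + 2*4))²)² = ((√(-⅐ + 8))²)² = ((√(55/7))²)² = ((√385/7)²)² = (55/7)² = 3025/49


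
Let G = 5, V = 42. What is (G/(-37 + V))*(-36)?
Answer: -36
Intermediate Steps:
(G/(-37 + V))*(-36) = (5/(-37 + 42))*(-36) = (5/5)*(-36) = ((1/5)*5)*(-36) = 1*(-36) = -36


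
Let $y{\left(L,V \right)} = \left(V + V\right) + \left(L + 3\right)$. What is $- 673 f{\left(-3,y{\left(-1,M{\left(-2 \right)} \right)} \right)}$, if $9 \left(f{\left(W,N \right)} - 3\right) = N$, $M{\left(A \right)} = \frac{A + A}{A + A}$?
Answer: $- \frac{20863}{9} \approx -2318.1$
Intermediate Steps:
$M{\left(A \right)} = 1$ ($M{\left(A \right)} = \frac{2 A}{2 A} = 2 A \frac{1}{2 A} = 1$)
$y{\left(L,V \right)} = 3 + L + 2 V$ ($y{\left(L,V \right)} = 2 V + \left(3 + L\right) = 3 + L + 2 V$)
$f{\left(W,N \right)} = 3 + \frac{N}{9}$
$- 673 f{\left(-3,y{\left(-1,M{\left(-2 \right)} \right)} \right)} = - 673 \left(3 + \frac{3 - 1 + 2 \cdot 1}{9}\right) = - 673 \left(3 + \frac{3 - 1 + 2}{9}\right) = - 673 \left(3 + \frac{1}{9} \cdot 4\right) = - 673 \left(3 + \frac{4}{9}\right) = \left(-673\right) \frac{31}{9} = - \frac{20863}{9}$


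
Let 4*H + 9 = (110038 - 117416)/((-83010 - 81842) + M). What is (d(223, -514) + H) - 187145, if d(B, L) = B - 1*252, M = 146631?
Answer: -1948878061/10412 ≈ -1.8718e+5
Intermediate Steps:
d(B, L) = -252 + B (d(B, L) = B - 252 = -252 + B)
H = -22373/10412 (H = -9/4 + ((110038 - 117416)/((-83010 - 81842) + 146631))/4 = -9/4 + (-7378/(-164852 + 146631))/4 = -9/4 + (-7378/(-18221))/4 = -9/4 + (-7378*(-1/18221))/4 = -9/4 + (¼)*(1054/2603) = -9/4 + 527/5206 = -22373/10412 ≈ -2.1488)
(d(223, -514) + H) - 187145 = ((-252 + 223) - 22373/10412) - 187145 = (-29 - 22373/10412) - 187145 = -324321/10412 - 187145 = -1948878061/10412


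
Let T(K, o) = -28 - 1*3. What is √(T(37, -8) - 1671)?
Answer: I*√1702 ≈ 41.255*I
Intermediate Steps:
T(K, o) = -31 (T(K, o) = -28 - 3 = -31)
√(T(37, -8) - 1671) = √(-31 - 1671) = √(-1702) = I*√1702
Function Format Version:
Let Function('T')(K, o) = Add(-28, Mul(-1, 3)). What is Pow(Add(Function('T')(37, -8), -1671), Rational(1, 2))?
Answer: Mul(I, Pow(1702, Rational(1, 2))) ≈ Mul(41.255, I)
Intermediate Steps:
Function('T')(K, o) = -31 (Function('T')(K, o) = Add(-28, -3) = -31)
Pow(Add(Function('T')(37, -8), -1671), Rational(1, 2)) = Pow(Add(-31, -1671), Rational(1, 2)) = Pow(-1702, Rational(1, 2)) = Mul(I, Pow(1702, Rational(1, 2)))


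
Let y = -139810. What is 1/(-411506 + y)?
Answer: -1/551316 ≈ -1.8138e-6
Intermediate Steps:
1/(-411506 + y) = 1/(-411506 - 139810) = 1/(-551316) = -1/551316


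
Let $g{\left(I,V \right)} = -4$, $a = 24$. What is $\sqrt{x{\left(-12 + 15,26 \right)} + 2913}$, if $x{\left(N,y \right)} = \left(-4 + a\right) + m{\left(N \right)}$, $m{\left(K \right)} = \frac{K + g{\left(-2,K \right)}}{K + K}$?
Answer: $\frac{\sqrt{105582}}{6} \approx 54.156$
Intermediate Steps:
$m{\left(K \right)} = \frac{-4 + K}{2 K}$ ($m{\left(K \right)} = \frac{K - 4}{K + K} = \frac{-4 + K}{2 K}$)
$x{\left(N,y \right)} = 20 + \frac{-4 + N}{2 N}$ ($x{\left(N,y \right)} = \left(-4 + 24\right) + \frac{-4 + N}{2 N} = 20 + \frac{-4 + N}{2 N}$)
$\sqrt{x{\left(-12 + 15,26 \right)} + 2913} = \sqrt{\left(\frac{41}{2} - \frac{2}{-12 + 15}\right) + 2913} = \sqrt{\left(\frac{41}{2} - \frac{2}{3}\right) + 2913} = \sqrt{\frac{119}{6} + 2913} = \sqrt{\frac{17597}{6}} = \frac{\sqrt{105582}}{6}$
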